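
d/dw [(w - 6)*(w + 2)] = 2*w - 4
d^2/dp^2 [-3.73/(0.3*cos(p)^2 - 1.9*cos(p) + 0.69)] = (1.3428*(1 - cos(p)^2)^2 - 6.3783*cos(p)^3 + 11.04826*cos(p)^2 + 17.64663*cos(p) - 26.72918)/(0.3*cos(p)^2 - 1.9*cos(p) + 0.69)^3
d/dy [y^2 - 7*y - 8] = 2*y - 7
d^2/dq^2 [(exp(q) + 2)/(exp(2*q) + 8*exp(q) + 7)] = (exp(4*q) + 6*exp(2*q) + 16*exp(q) - 63)*exp(q)/(exp(6*q) + 24*exp(5*q) + 213*exp(4*q) + 848*exp(3*q) + 1491*exp(2*q) + 1176*exp(q) + 343)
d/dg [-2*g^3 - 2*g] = -6*g^2 - 2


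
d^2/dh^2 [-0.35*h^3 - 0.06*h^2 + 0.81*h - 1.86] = -2.1*h - 0.12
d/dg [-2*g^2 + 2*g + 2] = 2 - 4*g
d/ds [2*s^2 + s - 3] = 4*s + 1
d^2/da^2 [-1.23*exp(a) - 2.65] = -1.23*exp(a)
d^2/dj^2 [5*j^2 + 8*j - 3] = 10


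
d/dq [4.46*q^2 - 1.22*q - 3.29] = 8.92*q - 1.22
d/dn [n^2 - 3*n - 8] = 2*n - 3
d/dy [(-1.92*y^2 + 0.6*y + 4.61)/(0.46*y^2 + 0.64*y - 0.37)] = (-1.5048*y^2 - 2.8204*y - 3.1724)/(0.2116*y^4 + 0.5888*y^3 + 0.0692*y^2 - 0.4736*y + 0.1369)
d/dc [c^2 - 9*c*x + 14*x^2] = 2*c - 9*x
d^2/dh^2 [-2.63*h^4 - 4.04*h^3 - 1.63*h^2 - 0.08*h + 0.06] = -31.56*h^2 - 24.24*h - 3.26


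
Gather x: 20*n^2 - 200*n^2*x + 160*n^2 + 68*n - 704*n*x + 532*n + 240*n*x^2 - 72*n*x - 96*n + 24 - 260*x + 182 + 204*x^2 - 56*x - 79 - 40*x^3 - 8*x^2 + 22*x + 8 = 180*n^2 + 504*n - 40*x^3 + x^2*(240*n + 196) + x*(-200*n^2 - 776*n - 294) + 135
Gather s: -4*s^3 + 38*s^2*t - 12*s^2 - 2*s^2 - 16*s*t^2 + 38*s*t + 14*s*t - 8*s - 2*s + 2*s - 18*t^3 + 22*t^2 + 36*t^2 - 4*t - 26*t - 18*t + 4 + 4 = -4*s^3 + s^2*(38*t - 14) + s*(-16*t^2 + 52*t - 8) - 18*t^3 + 58*t^2 - 48*t + 8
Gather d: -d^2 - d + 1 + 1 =-d^2 - d + 2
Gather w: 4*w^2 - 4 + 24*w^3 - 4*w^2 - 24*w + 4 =24*w^3 - 24*w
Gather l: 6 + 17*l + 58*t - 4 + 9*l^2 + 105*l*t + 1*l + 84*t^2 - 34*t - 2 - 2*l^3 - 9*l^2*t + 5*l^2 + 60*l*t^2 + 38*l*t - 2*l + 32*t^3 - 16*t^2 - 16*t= -2*l^3 + l^2*(14 - 9*t) + l*(60*t^2 + 143*t + 16) + 32*t^3 + 68*t^2 + 8*t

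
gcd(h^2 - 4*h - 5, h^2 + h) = h + 1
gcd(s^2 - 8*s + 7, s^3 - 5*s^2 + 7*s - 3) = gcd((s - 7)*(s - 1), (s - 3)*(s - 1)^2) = s - 1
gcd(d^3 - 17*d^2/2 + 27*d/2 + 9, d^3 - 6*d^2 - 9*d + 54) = d^2 - 9*d + 18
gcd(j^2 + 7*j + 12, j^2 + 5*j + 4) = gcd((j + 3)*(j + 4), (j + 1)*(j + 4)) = j + 4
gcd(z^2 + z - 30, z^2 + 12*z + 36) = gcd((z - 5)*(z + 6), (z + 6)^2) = z + 6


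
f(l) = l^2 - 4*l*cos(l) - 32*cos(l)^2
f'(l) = 4*l*sin(l) + 2*l + 64*sin(l)*cos(l) - 4*cos(l)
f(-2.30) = -15.05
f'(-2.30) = 36.72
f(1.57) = 2.46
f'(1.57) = 9.47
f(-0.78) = -13.35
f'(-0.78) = -34.21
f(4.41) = 21.86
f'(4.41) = 11.37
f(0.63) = -22.53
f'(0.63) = 29.98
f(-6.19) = 31.25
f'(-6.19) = -12.74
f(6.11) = -17.79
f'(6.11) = -6.80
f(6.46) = -14.72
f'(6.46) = 24.61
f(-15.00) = 160.95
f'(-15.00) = 43.67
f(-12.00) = 161.72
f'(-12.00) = -24.15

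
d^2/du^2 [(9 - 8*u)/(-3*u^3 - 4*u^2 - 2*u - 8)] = 4*(108*u^5 - 99*u^4 - 392*u^3 - 873*u^2 - 168*u + 62)/(27*u^9 + 108*u^8 + 198*u^7 + 424*u^6 + 708*u^5 + 720*u^4 + 968*u^3 + 864*u^2 + 384*u + 512)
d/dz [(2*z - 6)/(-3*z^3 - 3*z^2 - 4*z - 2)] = 4*(3*z^3 - 12*z^2 - 9*z - 7)/(9*z^6 + 18*z^5 + 33*z^4 + 36*z^3 + 28*z^2 + 16*z + 4)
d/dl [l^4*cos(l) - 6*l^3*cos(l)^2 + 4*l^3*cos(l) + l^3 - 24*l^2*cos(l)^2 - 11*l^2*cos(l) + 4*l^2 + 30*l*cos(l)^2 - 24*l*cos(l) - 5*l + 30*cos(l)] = -l^4*sin(l) + 6*l^3*sin(2*l) + 4*sqrt(2)*l^3*cos(l + pi/4) + 11*l^2*sin(l) + 24*l^2*sin(2*l) + 12*l^2*cos(l) - 9*l^2*cos(2*l) - 6*l^2 + 24*l*sin(l) - 30*l*sin(2*l) - 22*l*cos(l) - 24*l*cos(2*l) - 16*l - 30*sin(l) - 24*cos(l) + 15*cos(2*l) + 10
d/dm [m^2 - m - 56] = 2*m - 1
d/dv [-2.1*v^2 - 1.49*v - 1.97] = -4.2*v - 1.49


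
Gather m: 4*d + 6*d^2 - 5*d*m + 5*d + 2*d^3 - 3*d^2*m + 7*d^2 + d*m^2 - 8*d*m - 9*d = 2*d^3 + 13*d^2 + d*m^2 + m*(-3*d^2 - 13*d)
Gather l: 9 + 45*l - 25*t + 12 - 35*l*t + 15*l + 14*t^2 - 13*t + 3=l*(60 - 35*t) + 14*t^2 - 38*t + 24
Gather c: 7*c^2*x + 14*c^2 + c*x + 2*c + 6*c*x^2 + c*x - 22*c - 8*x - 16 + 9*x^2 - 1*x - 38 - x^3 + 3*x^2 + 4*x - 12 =c^2*(7*x + 14) + c*(6*x^2 + 2*x - 20) - x^3 + 12*x^2 - 5*x - 66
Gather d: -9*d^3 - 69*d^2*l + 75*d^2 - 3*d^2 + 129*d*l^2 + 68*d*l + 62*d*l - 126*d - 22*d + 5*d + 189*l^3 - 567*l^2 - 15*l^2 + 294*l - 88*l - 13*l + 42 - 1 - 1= -9*d^3 + d^2*(72 - 69*l) + d*(129*l^2 + 130*l - 143) + 189*l^3 - 582*l^2 + 193*l + 40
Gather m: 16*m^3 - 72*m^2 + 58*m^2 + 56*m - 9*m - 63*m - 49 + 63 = 16*m^3 - 14*m^2 - 16*m + 14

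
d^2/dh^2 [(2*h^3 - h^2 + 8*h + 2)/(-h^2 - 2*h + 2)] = 4*(-11*h^3 + 12*h^2 - 42*h - 20)/(h^6 + 6*h^5 + 6*h^4 - 16*h^3 - 12*h^2 + 24*h - 8)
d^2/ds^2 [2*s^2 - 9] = 4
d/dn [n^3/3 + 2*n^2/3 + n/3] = n^2 + 4*n/3 + 1/3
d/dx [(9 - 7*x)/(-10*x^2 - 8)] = (-35*x^2 + 90*x + 28)/(2*(25*x^4 + 40*x^2 + 16))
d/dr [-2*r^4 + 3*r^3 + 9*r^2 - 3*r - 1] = -8*r^3 + 9*r^2 + 18*r - 3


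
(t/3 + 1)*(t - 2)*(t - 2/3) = t^3/3 + t^2/9 - 20*t/9 + 4/3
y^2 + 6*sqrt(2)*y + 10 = (y + sqrt(2))*(y + 5*sqrt(2))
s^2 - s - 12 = (s - 4)*(s + 3)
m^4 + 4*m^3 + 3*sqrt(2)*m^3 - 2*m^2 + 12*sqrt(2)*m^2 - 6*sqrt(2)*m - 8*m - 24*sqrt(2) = (m + 4)*(m - sqrt(2))*(m + sqrt(2))*(m + 3*sqrt(2))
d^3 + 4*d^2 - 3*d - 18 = (d - 2)*(d + 3)^2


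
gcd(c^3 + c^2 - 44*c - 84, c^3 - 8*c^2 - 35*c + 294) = c^2 - c - 42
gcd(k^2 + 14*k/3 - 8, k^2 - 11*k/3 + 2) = 1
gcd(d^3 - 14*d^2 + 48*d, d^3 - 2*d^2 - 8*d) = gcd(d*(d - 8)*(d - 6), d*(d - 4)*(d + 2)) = d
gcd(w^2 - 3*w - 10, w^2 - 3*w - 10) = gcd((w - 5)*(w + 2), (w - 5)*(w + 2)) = w^2 - 3*w - 10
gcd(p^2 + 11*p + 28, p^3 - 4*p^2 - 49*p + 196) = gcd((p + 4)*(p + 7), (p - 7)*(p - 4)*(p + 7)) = p + 7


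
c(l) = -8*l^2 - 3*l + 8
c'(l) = -16*l - 3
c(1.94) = -27.93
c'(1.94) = -34.04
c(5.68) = -267.14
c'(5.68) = -93.88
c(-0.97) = 3.38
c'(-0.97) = 12.52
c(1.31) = -9.66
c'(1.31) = -23.96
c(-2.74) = -43.84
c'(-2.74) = 40.84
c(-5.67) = -232.18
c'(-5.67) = 87.72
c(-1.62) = -8.14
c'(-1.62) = 22.92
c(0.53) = 4.16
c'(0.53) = -11.48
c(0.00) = 8.00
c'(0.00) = -3.00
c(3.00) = -73.00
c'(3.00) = -51.00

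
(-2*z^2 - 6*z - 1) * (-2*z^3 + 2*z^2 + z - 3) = 4*z^5 + 8*z^4 - 12*z^3 - 2*z^2 + 17*z + 3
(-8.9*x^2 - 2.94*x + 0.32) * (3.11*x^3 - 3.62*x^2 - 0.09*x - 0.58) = -27.679*x^5 + 23.0746*x^4 + 12.439*x^3 + 4.2682*x^2 + 1.6764*x - 0.1856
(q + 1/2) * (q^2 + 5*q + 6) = q^3 + 11*q^2/2 + 17*q/2 + 3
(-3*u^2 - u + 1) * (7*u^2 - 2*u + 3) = -21*u^4 - u^3 - 5*u + 3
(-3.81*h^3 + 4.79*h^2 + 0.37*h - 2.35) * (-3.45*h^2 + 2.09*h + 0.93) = 13.1445*h^5 - 24.4884*h^4 + 5.1913*h^3 + 13.3355*h^2 - 4.5674*h - 2.1855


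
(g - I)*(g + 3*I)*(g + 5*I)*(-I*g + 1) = -I*g^4 + 8*g^3 + 14*I*g^2 + 8*g + 15*I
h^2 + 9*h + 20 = (h + 4)*(h + 5)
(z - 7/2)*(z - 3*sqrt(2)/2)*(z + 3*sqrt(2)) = z^3 - 7*z^2/2 + 3*sqrt(2)*z^2/2 - 9*z - 21*sqrt(2)*z/4 + 63/2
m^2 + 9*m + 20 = (m + 4)*(m + 5)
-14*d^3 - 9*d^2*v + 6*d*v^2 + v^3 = (-2*d + v)*(d + v)*(7*d + v)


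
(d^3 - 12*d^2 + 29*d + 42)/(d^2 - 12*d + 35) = (d^2 - 5*d - 6)/(d - 5)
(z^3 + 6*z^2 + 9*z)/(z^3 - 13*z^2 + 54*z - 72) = z*(z^2 + 6*z + 9)/(z^3 - 13*z^2 + 54*z - 72)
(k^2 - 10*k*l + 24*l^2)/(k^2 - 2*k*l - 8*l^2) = (k - 6*l)/(k + 2*l)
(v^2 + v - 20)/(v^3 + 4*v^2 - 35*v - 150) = (v - 4)/(v^2 - v - 30)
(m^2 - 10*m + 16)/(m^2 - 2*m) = (m - 8)/m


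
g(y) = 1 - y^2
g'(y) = -2*y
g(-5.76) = -32.18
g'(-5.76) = 11.52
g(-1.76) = -2.10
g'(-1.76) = 3.52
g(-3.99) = -14.92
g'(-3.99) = 7.98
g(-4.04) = -15.32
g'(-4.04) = 8.08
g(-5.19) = -25.94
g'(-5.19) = 10.38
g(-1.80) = -2.24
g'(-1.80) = 3.60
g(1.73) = -1.99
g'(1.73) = -3.46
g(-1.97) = -2.88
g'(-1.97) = 3.94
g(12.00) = -143.00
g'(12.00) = -24.00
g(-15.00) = -224.00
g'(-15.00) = 30.00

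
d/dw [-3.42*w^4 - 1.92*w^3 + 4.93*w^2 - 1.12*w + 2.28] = -13.68*w^3 - 5.76*w^2 + 9.86*w - 1.12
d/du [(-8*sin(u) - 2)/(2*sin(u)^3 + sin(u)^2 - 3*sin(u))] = 2*(16*sin(u)^3 + 10*sin(u)^2 + 2*sin(u) - 3)*cos(u)/((sin(u) - 1)^2*(2*sin(u) + 3)^2*sin(u)^2)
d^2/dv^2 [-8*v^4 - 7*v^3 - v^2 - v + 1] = -96*v^2 - 42*v - 2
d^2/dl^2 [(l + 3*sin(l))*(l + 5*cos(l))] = -3*l*sin(l) - 5*l*cos(l) - 10*sin(l) - 30*sin(2*l) + 6*cos(l) + 2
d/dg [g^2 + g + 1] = 2*g + 1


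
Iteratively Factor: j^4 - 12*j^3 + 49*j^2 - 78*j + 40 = (j - 5)*(j^3 - 7*j^2 + 14*j - 8) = (j - 5)*(j - 1)*(j^2 - 6*j + 8) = (j - 5)*(j - 2)*(j - 1)*(j - 4)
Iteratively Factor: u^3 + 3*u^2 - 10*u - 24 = (u - 3)*(u^2 + 6*u + 8) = (u - 3)*(u + 2)*(u + 4)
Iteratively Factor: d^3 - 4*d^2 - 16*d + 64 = (d - 4)*(d^2 - 16) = (d - 4)^2*(d + 4)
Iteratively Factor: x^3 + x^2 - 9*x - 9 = (x + 3)*(x^2 - 2*x - 3) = (x - 3)*(x + 3)*(x + 1)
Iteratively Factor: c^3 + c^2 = (c)*(c^2 + c) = c^2*(c + 1)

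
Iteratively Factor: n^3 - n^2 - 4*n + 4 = (n + 2)*(n^2 - 3*n + 2) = (n - 1)*(n + 2)*(n - 2)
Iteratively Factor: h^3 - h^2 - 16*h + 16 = (h - 4)*(h^2 + 3*h - 4) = (h - 4)*(h - 1)*(h + 4)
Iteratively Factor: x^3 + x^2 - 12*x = (x)*(x^2 + x - 12) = x*(x + 4)*(x - 3)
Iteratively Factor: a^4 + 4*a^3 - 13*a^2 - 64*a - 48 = (a - 4)*(a^3 + 8*a^2 + 19*a + 12) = (a - 4)*(a + 1)*(a^2 + 7*a + 12) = (a - 4)*(a + 1)*(a + 4)*(a + 3)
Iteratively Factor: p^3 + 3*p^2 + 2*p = (p + 1)*(p^2 + 2*p) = p*(p + 1)*(p + 2)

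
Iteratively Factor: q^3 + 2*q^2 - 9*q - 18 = (q + 3)*(q^2 - q - 6) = (q - 3)*(q + 3)*(q + 2)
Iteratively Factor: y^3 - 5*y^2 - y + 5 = (y - 5)*(y^2 - 1) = (y - 5)*(y - 1)*(y + 1)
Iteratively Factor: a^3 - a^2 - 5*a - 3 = (a - 3)*(a^2 + 2*a + 1) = (a - 3)*(a + 1)*(a + 1)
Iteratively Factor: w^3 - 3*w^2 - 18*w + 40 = (w + 4)*(w^2 - 7*w + 10) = (w - 2)*(w + 4)*(w - 5)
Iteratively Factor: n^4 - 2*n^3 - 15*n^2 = (n + 3)*(n^3 - 5*n^2) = (n - 5)*(n + 3)*(n^2) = n*(n - 5)*(n + 3)*(n)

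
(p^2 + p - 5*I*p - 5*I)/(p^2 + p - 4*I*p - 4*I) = (p - 5*I)/(p - 4*I)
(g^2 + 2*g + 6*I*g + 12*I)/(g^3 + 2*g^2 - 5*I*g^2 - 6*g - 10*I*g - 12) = (g + 6*I)/(g^2 - 5*I*g - 6)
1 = 1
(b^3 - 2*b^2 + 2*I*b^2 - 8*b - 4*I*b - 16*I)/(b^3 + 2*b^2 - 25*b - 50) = (b^2 + 2*b*(-2 + I) - 8*I)/(b^2 - 25)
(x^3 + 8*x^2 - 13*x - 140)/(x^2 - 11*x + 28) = (x^2 + 12*x + 35)/(x - 7)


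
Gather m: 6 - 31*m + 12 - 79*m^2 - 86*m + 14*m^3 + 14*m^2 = 14*m^3 - 65*m^2 - 117*m + 18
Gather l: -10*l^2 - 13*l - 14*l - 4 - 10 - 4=-10*l^2 - 27*l - 18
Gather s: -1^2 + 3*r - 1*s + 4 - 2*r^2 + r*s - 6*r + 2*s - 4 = -2*r^2 - 3*r + s*(r + 1) - 1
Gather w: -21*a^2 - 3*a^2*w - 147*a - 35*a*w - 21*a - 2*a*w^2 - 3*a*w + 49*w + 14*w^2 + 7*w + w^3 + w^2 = -21*a^2 - 168*a + w^3 + w^2*(15 - 2*a) + w*(-3*a^2 - 38*a + 56)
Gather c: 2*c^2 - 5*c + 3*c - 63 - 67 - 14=2*c^2 - 2*c - 144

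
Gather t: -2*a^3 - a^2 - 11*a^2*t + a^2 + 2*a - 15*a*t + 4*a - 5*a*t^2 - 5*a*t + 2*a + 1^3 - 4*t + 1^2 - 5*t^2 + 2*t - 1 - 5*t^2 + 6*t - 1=-2*a^3 + 8*a + t^2*(-5*a - 10) + t*(-11*a^2 - 20*a + 4)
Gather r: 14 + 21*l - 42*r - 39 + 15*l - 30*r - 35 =36*l - 72*r - 60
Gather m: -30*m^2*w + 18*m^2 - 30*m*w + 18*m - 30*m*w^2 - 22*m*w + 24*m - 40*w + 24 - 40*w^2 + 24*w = m^2*(18 - 30*w) + m*(-30*w^2 - 52*w + 42) - 40*w^2 - 16*w + 24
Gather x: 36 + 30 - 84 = -18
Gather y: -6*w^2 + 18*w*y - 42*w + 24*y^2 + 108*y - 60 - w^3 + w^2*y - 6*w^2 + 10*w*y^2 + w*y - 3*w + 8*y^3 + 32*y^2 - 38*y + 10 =-w^3 - 12*w^2 - 45*w + 8*y^3 + y^2*(10*w + 56) + y*(w^2 + 19*w + 70) - 50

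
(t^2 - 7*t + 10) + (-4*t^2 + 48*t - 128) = -3*t^2 + 41*t - 118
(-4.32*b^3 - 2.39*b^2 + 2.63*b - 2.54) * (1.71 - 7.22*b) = 31.1904*b^4 + 9.8686*b^3 - 23.0755*b^2 + 22.8361*b - 4.3434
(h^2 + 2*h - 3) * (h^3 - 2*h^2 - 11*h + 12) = h^5 - 18*h^3 - 4*h^2 + 57*h - 36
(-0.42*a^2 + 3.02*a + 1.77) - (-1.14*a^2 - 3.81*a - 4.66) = 0.72*a^2 + 6.83*a + 6.43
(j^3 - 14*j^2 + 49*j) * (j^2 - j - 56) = j^5 - 15*j^4 + 7*j^3 + 735*j^2 - 2744*j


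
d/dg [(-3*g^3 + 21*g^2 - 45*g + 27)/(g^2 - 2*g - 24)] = 3*(-g^4 + 4*g^3 + 73*g^2 - 354*g + 378)/(g^4 - 4*g^3 - 44*g^2 + 96*g + 576)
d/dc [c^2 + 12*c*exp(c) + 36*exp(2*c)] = 12*c*exp(c) + 2*c + 72*exp(2*c) + 12*exp(c)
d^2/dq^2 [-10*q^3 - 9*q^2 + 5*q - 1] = -60*q - 18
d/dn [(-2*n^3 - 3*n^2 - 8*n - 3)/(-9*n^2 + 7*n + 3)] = (18*n^4 - 28*n^3 - 111*n^2 - 72*n - 3)/(81*n^4 - 126*n^3 - 5*n^2 + 42*n + 9)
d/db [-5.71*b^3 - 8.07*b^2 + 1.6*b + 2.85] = -17.13*b^2 - 16.14*b + 1.6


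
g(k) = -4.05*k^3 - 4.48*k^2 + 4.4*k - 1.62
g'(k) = -12.15*k^2 - 8.96*k + 4.4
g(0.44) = -0.90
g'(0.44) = -1.89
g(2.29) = -63.67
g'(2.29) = -79.83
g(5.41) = -750.22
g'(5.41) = -399.68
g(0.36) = -0.81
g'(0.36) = -0.40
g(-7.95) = 1715.22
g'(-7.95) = -692.28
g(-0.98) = -6.42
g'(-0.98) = 1.51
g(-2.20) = 10.14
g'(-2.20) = -34.69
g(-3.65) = 119.58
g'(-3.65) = -124.76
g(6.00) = -1011.30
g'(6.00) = -486.76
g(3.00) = -138.09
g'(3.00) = -131.83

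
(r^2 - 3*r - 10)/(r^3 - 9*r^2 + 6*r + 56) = (r - 5)/(r^2 - 11*r + 28)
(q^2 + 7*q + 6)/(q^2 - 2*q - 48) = (q + 1)/(q - 8)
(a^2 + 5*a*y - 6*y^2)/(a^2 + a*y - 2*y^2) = (a + 6*y)/(a + 2*y)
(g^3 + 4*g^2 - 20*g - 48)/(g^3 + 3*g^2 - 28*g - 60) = (g - 4)/(g - 5)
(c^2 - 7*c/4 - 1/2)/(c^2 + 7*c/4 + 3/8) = 2*(c - 2)/(2*c + 3)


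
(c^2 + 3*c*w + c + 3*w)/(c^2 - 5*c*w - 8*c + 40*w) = (c^2 + 3*c*w + c + 3*w)/(c^2 - 5*c*w - 8*c + 40*w)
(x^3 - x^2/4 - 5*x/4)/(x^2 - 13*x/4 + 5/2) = x*(x + 1)/(x - 2)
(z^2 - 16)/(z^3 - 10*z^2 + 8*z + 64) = (z + 4)/(z^2 - 6*z - 16)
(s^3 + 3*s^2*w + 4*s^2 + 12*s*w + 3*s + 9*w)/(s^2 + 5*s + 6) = (s^2 + 3*s*w + s + 3*w)/(s + 2)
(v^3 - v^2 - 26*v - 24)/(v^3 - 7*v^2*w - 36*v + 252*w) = (v^2 + 5*v + 4)/(v^2 - 7*v*w + 6*v - 42*w)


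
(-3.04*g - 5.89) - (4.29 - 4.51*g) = 1.47*g - 10.18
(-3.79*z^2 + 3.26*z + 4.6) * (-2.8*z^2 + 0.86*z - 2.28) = 10.612*z^4 - 12.3874*z^3 - 1.4352*z^2 - 3.4768*z - 10.488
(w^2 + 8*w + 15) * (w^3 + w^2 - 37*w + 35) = w^5 + 9*w^4 - 14*w^3 - 246*w^2 - 275*w + 525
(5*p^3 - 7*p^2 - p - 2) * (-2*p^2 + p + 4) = -10*p^5 + 19*p^4 + 15*p^3 - 25*p^2 - 6*p - 8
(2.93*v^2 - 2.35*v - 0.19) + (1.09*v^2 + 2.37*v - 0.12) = 4.02*v^2 + 0.02*v - 0.31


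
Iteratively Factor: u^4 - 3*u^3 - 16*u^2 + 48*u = (u - 4)*(u^3 + u^2 - 12*u) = (u - 4)*(u + 4)*(u^2 - 3*u) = u*(u - 4)*(u + 4)*(u - 3)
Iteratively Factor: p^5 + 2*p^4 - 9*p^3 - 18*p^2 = (p)*(p^4 + 2*p^3 - 9*p^2 - 18*p) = p*(p + 3)*(p^3 - p^2 - 6*p) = p^2*(p + 3)*(p^2 - p - 6) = p^2*(p + 2)*(p + 3)*(p - 3)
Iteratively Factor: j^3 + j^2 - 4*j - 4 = (j + 2)*(j^2 - j - 2) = (j + 1)*(j + 2)*(j - 2)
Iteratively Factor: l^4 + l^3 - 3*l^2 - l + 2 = (l - 1)*(l^3 + 2*l^2 - l - 2) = (l - 1)*(l + 1)*(l^2 + l - 2) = (l - 1)^2*(l + 1)*(l + 2)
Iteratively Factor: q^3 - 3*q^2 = (q)*(q^2 - 3*q) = q^2*(q - 3)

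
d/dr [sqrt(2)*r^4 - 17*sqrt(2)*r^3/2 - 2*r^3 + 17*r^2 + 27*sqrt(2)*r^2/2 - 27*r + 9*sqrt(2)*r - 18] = 4*sqrt(2)*r^3 - 51*sqrt(2)*r^2/2 - 6*r^2 + 34*r + 27*sqrt(2)*r - 27 + 9*sqrt(2)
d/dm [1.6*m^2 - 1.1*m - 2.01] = 3.2*m - 1.1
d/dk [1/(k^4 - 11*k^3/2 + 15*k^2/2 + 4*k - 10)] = 2*(-8*k^3 + 33*k^2 - 30*k - 8)/(2*k^4 - 11*k^3 + 15*k^2 + 8*k - 20)^2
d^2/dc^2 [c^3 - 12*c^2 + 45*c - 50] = 6*c - 24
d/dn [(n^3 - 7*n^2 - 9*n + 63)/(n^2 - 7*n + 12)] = (n^2 - 8*n + 37)/(n^2 - 8*n + 16)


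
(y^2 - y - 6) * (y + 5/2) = y^3 + 3*y^2/2 - 17*y/2 - 15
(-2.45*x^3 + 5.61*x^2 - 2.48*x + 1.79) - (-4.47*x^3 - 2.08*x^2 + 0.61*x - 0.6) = 2.02*x^3 + 7.69*x^2 - 3.09*x + 2.39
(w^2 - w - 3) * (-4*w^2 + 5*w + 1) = -4*w^4 + 9*w^3 + 8*w^2 - 16*w - 3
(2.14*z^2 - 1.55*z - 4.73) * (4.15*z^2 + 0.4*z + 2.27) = 8.881*z^4 - 5.5765*z^3 - 15.3917*z^2 - 5.4105*z - 10.7371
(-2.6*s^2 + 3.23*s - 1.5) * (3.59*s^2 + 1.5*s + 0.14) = -9.334*s^4 + 7.6957*s^3 - 0.904*s^2 - 1.7978*s - 0.21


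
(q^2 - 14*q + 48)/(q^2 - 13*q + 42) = (q - 8)/(q - 7)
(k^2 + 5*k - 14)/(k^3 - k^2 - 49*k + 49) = (k - 2)/(k^2 - 8*k + 7)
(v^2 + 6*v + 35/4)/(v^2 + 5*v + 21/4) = (2*v + 5)/(2*v + 3)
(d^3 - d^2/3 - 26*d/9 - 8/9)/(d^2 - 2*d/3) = (9*d^3 - 3*d^2 - 26*d - 8)/(3*d*(3*d - 2))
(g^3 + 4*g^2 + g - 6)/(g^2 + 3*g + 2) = (g^2 + 2*g - 3)/(g + 1)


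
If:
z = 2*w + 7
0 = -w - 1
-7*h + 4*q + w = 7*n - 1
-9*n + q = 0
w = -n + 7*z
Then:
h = 1044/7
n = 36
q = 324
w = -1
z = 5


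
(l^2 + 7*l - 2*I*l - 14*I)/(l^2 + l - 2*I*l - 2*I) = (l + 7)/(l + 1)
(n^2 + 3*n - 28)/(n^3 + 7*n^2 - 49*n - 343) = (n - 4)/(n^2 - 49)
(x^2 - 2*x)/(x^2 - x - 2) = x/(x + 1)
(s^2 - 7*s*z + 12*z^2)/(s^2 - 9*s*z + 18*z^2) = (-s + 4*z)/(-s + 6*z)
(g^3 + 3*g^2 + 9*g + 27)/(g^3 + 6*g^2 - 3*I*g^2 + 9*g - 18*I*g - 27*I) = (g + 3*I)/(g + 3)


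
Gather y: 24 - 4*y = 24 - 4*y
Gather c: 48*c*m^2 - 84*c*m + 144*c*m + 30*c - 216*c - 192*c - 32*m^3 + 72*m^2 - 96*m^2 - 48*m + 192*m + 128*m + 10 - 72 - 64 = c*(48*m^2 + 60*m - 378) - 32*m^3 - 24*m^2 + 272*m - 126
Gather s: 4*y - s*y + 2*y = -s*y + 6*y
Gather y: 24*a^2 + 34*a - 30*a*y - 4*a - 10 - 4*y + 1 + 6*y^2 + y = 24*a^2 + 30*a + 6*y^2 + y*(-30*a - 3) - 9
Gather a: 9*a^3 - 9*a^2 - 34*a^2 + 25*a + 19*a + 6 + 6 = 9*a^3 - 43*a^2 + 44*a + 12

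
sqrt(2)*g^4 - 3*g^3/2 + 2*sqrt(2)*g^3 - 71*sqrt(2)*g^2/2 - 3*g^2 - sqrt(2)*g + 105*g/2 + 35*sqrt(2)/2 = (g - 5)*(g + 7)*(g - sqrt(2))*(sqrt(2)*g + 1/2)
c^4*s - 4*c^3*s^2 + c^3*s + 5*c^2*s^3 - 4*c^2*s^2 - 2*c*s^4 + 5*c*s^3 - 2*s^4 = (c - 2*s)*(c - s)^2*(c*s + s)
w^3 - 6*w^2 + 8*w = w*(w - 4)*(w - 2)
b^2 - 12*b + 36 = (b - 6)^2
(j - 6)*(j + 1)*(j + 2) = j^3 - 3*j^2 - 16*j - 12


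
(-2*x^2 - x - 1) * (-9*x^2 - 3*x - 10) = 18*x^4 + 15*x^3 + 32*x^2 + 13*x + 10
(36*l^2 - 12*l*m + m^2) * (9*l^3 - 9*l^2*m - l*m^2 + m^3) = 324*l^5 - 432*l^4*m + 81*l^3*m^2 + 39*l^2*m^3 - 13*l*m^4 + m^5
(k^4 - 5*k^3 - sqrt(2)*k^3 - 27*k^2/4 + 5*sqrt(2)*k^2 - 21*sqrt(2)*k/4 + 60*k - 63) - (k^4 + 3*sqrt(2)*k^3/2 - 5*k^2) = -5*k^3 - 5*sqrt(2)*k^3/2 - 7*k^2/4 + 5*sqrt(2)*k^2 - 21*sqrt(2)*k/4 + 60*k - 63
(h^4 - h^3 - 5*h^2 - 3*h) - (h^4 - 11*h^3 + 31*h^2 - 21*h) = 10*h^3 - 36*h^2 + 18*h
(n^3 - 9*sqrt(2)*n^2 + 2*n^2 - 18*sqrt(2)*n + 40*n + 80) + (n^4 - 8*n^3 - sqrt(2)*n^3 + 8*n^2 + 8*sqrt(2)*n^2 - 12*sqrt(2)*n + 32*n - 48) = n^4 - 7*n^3 - sqrt(2)*n^3 - sqrt(2)*n^2 + 10*n^2 - 30*sqrt(2)*n + 72*n + 32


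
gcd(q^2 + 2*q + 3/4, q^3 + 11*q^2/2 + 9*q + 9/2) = q + 3/2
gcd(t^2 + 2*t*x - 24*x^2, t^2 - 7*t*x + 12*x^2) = -t + 4*x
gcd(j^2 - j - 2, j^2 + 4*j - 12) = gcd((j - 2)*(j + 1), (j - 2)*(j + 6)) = j - 2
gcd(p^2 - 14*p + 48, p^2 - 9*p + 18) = p - 6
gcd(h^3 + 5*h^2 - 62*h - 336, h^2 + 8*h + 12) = h + 6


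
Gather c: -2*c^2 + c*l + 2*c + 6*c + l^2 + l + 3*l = -2*c^2 + c*(l + 8) + l^2 + 4*l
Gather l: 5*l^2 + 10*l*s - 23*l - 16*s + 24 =5*l^2 + l*(10*s - 23) - 16*s + 24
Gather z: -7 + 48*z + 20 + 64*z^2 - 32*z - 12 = 64*z^2 + 16*z + 1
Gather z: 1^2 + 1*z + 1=z + 2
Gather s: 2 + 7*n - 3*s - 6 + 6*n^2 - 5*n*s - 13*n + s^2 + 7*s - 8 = 6*n^2 - 6*n + s^2 + s*(4 - 5*n) - 12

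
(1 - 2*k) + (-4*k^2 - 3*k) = -4*k^2 - 5*k + 1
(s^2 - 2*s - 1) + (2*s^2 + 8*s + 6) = 3*s^2 + 6*s + 5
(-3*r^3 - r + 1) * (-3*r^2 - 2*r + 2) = 9*r^5 + 6*r^4 - 3*r^3 - r^2 - 4*r + 2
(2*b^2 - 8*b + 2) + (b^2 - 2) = 3*b^2 - 8*b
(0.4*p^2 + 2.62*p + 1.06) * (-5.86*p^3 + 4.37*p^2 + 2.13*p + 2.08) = -2.344*p^5 - 13.6052*p^4 + 6.0898*p^3 + 11.0448*p^2 + 7.7074*p + 2.2048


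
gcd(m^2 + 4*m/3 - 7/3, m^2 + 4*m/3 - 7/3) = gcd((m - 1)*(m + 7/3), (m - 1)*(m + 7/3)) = m^2 + 4*m/3 - 7/3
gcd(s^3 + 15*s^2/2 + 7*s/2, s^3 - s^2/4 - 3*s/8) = s^2 + s/2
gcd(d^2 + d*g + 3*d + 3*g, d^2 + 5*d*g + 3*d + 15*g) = d + 3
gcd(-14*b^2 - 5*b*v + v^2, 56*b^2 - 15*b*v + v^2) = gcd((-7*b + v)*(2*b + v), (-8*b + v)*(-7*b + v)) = -7*b + v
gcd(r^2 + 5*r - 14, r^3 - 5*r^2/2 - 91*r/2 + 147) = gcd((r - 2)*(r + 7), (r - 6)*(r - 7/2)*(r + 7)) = r + 7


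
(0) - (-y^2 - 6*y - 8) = y^2 + 6*y + 8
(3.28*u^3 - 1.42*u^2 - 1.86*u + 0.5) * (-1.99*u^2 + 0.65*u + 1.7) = -6.5272*u^5 + 4.9578*u^4 + 8.3544*u^3 - 4.618*u^2 - 2.837*u + 0.85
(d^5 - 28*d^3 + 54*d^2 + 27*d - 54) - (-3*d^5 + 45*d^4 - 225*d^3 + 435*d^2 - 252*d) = 4*d^5 - 45*d^4 + 197*d^3 - 381*d^2 + 279*d - 54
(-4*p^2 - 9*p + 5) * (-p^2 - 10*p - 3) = 4*p^4 + 49*p^3 + 97*p^2 - 23*p - 15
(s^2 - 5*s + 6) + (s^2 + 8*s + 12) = 2*s^2 + 3*s + 18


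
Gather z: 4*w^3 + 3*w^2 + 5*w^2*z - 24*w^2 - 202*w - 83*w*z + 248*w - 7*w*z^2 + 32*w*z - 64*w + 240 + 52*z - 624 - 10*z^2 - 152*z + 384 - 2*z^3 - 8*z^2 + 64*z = 4*w^3 - 21*w^2 - 18*w - 2*z^3 + z^2*(-7*w - 18) + z*(5*w^2 - 51*w - 36)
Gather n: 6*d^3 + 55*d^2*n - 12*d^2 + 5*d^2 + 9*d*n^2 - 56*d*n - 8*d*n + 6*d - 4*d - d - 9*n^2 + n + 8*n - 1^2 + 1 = 6*d^3 - 7*d^2 + d + n^2*(9*d - 9) + n*(55*d^2 - 64*d + 9)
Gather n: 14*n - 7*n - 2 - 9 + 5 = 7*n - 6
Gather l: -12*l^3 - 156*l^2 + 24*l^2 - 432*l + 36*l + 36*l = -12*l^3 - 132*l^2 - 360*l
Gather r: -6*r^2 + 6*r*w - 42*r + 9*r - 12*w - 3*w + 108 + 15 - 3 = -6*r^2 + r*(6*w - 33) - 15*w + 120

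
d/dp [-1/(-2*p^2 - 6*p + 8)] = (-p - 3/2)/(p^2 + 3*p - 4)^2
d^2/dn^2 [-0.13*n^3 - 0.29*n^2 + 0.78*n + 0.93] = -0.78*n - 0.58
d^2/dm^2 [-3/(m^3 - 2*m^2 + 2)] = 6*(-m^2*(3*m - 4)^2 + (3*m - 2)*(m^3 - 2*m^2 + 2))/(m^3 - 2*m^2 + 2)^3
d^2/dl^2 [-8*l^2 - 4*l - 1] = -16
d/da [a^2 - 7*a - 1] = 2*a - 7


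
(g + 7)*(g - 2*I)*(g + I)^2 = g^4 + 7*g^3 + 3*g^2 + 21*g + 2*I*g + 14*I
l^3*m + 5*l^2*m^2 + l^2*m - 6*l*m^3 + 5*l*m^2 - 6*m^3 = (l - m)*(l + 6*m)*(l*m + m)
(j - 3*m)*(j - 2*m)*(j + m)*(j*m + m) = j^4*m - 4*j^3*m^2 + j^3*m + j^2*m^3 - 4*j^2*m^2 + 6*j*m^4 + j*m^3 + 6*m^4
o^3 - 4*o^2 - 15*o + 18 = (o - 6)*(o - 1)*(o + 3)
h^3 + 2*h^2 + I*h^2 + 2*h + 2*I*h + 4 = (h + 2)*(h - I)*(h + 2*I)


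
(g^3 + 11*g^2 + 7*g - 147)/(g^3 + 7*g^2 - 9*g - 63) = (g + 7)/(g + 3)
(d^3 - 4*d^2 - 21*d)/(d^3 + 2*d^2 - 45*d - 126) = d/(d + 6)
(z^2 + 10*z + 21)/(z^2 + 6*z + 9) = (z + 7)/(z + 3)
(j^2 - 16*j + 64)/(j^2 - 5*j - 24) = (j - 8)/(j + 3)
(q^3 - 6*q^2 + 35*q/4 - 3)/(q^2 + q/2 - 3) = (q^2 - 9*q/2 + 2)/(q + 2)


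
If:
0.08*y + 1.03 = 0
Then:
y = -12.88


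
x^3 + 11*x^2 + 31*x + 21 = (x + 1)*(x + 3)*(x + 7)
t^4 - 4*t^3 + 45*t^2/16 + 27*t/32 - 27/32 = (t - 3)*(t - 3/4)^2*(t + 1/2)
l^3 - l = l*(l - 1)*(l + 1)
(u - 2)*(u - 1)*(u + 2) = u^3 - u^2 - 4*u + 4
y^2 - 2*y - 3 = (y - 3)*(y + 1)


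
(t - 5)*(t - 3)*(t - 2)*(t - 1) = t^4 - 11*t^3 + 41*t^2 - 61*t + 30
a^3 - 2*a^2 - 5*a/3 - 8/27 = (a - 8/3)*(a + 1/3)^2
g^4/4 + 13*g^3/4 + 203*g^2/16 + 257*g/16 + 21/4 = (g/4 + 1)*(g + 1/2)*(g + 3/2)*(g + 7)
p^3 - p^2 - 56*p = p*(p - 8)*(p + 7)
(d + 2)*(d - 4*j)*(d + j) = d^3 - 3*d^2*j + 2*d^2 - 4*d*j^2 - 6*d*j - 8*j^2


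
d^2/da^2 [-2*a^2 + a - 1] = -4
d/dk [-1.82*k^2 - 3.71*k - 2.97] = -3.64*k - 3.71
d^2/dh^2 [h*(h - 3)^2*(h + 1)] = 12*h^2 - 30*h + 6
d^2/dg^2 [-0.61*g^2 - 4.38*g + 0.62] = -1.22000000000000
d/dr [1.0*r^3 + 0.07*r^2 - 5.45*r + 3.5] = 3.0*r^2 + 0.14*r - 5.45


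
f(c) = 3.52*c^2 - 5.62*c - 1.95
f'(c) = 7.04*c - 5.62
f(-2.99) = 46.32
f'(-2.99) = -26.67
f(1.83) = -0.45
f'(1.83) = 7.26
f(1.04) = -3.99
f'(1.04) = 1.70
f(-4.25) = 85.52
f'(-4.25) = -35.54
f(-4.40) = 90.93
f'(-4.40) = -36.60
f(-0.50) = 1.74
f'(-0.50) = -9.14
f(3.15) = 15.27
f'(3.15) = 16.56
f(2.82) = 10.19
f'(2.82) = 14.23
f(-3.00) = 46.59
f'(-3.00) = -26.74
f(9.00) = 232.59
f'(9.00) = 57.74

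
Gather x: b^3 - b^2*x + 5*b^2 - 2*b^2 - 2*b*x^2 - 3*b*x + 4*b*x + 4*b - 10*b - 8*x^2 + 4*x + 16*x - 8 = b^3 + 3*b^2 - 6*b + x^2*(-2*b - 8) + x*(-b^2 + b + 20) - 8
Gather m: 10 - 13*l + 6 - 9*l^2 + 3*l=-9*l^2 - 10*l + 16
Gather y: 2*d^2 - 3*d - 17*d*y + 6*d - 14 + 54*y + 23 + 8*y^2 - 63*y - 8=2*d^2 + 3*d + 8*y^2 + y*(-17*d - 9) + 1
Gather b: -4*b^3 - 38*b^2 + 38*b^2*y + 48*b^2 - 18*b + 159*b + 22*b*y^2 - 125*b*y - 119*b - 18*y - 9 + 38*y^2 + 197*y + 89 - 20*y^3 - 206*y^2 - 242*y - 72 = -4*b^3 + b^2*(38*y + 10) + b*(22*y^2 - 125*y + 22) - 20*y^3 - 168*y^2 - 63*y + 8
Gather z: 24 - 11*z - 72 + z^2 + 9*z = z^2 - 2*z - 48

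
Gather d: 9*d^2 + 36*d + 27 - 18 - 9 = 9*d^2 + 36*d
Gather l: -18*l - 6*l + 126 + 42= 168 - 24*l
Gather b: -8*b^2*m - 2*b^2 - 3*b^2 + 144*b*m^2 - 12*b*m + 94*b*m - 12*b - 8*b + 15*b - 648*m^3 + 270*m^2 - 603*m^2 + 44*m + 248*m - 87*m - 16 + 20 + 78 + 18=b^2*(-8*m - 5) + b*(144*m^2 + 82*m - 5) - 648*m^3 - 333*m^2 + 205*m + 100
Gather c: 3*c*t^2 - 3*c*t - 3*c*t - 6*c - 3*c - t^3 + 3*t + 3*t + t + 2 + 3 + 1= c*(3*t^2 - 6*t - 9) - t^3 + 7*t + 6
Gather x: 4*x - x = 3*x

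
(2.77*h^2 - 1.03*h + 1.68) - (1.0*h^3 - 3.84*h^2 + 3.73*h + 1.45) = -1.0*h^3 + 6.61*h^2 - 4.76*h + 0.23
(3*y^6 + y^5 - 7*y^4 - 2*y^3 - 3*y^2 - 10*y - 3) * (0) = 0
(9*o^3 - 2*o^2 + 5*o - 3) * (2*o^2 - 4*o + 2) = 18*o^5 - 40*o^4 + 36*o^3 - 30*o^2 + 22*o - 6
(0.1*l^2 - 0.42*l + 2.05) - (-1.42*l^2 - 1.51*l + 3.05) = 1.52*l^2 + 1.09*l - 1.0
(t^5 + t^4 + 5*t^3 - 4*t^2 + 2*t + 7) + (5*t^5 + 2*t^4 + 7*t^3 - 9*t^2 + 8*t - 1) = 6*t^5 + 3*t^4 + 12*t^3 - 13*t^2 + 10*t + 6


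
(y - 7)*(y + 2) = y^2 - 5*y - 14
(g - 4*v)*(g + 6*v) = g^2 + 2*g*v - 24*v^2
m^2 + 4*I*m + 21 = (m - 3*I)*(m + 7*I)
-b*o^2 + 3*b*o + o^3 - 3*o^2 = o*(-b + o)*(o - 3)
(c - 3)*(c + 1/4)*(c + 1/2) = c^3 - 9*c^2/4 - 17*c/8 - 3/8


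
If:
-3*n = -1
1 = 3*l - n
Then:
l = 4/9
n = 1/3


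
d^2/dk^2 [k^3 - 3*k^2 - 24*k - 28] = 6*k - 6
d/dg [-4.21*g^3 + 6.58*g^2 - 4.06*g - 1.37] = -12.63*g^2 + 13.16*g - 4.06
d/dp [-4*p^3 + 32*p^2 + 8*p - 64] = -12*p^2 + 64*p + 8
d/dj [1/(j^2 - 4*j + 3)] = 2*(2 - j)/(j^2 - 4*j + 3)^2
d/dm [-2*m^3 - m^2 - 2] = 2*m*(-3*m - 1)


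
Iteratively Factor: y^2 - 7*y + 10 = (y - 2)*(y - 5)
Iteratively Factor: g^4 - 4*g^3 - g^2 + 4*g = (g - 1)*(g^3 - 3*g^2 - 4*g) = g*(g - 1)*(g^2 - 3*g - 4) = g*(g - 4)*(g - 1)*(g + 1)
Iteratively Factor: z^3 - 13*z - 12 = (z - 4)*(z^2 + 4*z + 3) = (z - 4)*(z + 3)*(z + 1)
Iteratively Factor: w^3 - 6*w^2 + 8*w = (w)*(w^2 - 6*w + 8) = w*(w - 4)*(w - 2)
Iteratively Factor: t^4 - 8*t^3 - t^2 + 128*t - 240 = (t - 3)*(t^3 - 5*t^2 - 16*t + 80) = (t - 5)*(t - 3)*(t^2 - 16) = (t - 5)*(t - 3)*(t + 4)*(t - 4)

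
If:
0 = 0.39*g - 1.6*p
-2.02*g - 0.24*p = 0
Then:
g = 0.00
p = 0.00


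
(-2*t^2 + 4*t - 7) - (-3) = -2*t^2 + 4*t - 4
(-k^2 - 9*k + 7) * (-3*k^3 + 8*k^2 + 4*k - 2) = 3*k^5 + 19*k^4 - 97*k^3 + 22*k^2 + 46*k - 14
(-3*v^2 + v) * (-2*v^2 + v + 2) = 6*v^4 - 5*v^3 - 5*v^2 + 2*v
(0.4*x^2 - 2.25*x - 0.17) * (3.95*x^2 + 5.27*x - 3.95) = 1.58*x^4 - 6.7795*x^3 - 14.109*x^2 + 7.9916*x + 0.6715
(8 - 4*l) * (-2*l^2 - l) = 8*l^3 - 12*l^2 - 8*l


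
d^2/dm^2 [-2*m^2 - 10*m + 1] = -4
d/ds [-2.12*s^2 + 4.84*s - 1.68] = 4.84 - 4.24*s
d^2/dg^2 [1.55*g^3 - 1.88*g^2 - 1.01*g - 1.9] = 9.3*g - 3.76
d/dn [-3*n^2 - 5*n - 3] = -6*n - 5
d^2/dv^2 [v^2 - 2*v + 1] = 2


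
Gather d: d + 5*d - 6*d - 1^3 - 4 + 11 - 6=0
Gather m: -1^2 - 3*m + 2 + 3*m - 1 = 0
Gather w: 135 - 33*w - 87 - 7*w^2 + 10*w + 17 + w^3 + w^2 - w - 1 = w^3 - 6*w^2 - 24*w + 64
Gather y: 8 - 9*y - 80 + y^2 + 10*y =y^2 + y - 72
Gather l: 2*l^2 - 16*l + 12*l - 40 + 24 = 2*l^2 - 4*l - 16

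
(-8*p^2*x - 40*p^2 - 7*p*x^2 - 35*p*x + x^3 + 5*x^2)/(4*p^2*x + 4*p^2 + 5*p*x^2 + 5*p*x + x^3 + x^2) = (-8*p*x - 40*p + x^2 + 5*x)/(4*p*x + 4*p + x^2 + x)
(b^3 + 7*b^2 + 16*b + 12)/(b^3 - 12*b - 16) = (b + 3)/(b - 4)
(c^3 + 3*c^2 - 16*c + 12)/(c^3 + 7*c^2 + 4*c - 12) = (c - 2)/(c + 2)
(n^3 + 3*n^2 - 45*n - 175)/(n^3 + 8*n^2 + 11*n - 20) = (n^2 - 2*n - 35)/(n^2 + 3*n - 4)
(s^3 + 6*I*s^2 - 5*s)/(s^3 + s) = (s + 5*I)/(s - I)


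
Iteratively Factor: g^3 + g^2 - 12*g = (g - 3)*(g^2 + 4*g) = g*(g - 3)*(g + 4)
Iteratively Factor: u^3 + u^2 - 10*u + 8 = (u - 1)*(u^2 + 2*u - 8) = (u - 1)*(u + 4)*(u - 2)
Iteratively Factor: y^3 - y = (y)*(y^2 - 1) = y*(y - 1)*(y + 1)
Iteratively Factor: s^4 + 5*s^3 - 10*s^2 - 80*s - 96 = (s + 3)*(s^3 + 2*s^2 - 16*s - 32) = (s + 3)*(s + 4)*(s^2 - 2*s - 8) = (s - 4)*(s + 3)*(s + 4)*(s + 2)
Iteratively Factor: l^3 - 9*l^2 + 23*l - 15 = (l - 5)*(l^2 - 4*l + 3) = (l - 5)*(l - 3)*(l - 1)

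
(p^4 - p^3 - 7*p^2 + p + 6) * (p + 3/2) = p^5 + p^4/2 - 17*p^3/2 - 19*p^2/2 + 15*p/2 + 9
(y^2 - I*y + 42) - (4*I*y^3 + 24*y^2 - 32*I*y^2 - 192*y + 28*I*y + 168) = -4*I*y^3 - 23*y^2 + 32*I*y^2 + 192*y - 29*I*y - 126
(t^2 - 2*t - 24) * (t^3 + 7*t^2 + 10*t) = t^5 + 5*t^4 - 28*t^3 - 188*t^2 - 240*t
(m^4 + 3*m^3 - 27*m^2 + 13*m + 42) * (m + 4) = m^5 + 7*m^4 - 15*m^3 - 95*m^2 + 94*m + 168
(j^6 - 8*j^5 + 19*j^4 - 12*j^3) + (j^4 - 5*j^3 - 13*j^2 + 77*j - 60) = j^6 - 8*j^5 + 20*j^4 - 17*j^3 - 13*j^2 + 77*j - 60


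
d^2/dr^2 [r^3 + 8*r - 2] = 6*r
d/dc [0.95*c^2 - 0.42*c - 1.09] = 1.9*c - 0.42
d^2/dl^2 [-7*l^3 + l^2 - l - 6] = 2 - 42*l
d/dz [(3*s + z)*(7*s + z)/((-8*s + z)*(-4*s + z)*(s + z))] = (-100*s^4 + 526*s^3*z + 67*s^2*z^2 - 20*s*z^3 - z^4)/(1024*s^6 + 1280*s^5*z - 304*s^4*z^2 - 376*s^3*z^3 + 161*s^2*z^4 - 22*s*z^5 + z^6)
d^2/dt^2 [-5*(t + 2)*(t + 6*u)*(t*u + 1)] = -30*t*u - 60*u^2 - 20*u - 10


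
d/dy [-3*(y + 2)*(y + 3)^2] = 3*(-3*y - 7)*(y + 3)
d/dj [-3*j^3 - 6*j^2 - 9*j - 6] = -9*j^2 - 12*j - 9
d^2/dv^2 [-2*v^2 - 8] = -4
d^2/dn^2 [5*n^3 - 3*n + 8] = 30*n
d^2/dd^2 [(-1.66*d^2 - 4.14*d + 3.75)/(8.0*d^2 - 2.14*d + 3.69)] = (-1.13686837721616e-13*d^4 - 586.7584*d^3 + 1734.0192*d^2 + 348.0768*d - 297.6423)/(512.0*d^6 - 410.88*d^5 + 818.3904*d^4 - 388.837144*d^3 + 377.482572*d^2 - 87.415362*d + 50.243409)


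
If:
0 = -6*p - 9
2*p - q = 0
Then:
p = -3/2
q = -3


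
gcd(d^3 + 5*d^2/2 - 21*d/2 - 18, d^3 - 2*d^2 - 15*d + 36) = d^2 + d - 12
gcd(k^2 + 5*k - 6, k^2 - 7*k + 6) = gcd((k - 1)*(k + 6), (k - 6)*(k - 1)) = k - 1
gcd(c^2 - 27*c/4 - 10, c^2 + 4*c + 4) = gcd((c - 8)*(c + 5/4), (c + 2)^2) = 1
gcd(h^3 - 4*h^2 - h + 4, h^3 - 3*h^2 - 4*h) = h^2 - 3*h - 4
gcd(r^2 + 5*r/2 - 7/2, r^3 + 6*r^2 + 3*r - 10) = r - 1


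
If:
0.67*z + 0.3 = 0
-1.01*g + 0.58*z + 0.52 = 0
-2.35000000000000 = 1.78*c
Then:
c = -1.32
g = 0.26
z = -0.45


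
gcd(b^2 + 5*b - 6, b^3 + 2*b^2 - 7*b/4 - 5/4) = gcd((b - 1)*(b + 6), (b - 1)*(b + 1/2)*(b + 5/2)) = b - 1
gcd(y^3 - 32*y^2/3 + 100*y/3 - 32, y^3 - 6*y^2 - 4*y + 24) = y^2 - 8*y + 12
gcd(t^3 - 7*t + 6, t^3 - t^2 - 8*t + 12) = t^2 + t - 6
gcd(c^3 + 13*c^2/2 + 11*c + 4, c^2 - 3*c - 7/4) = c + 1/2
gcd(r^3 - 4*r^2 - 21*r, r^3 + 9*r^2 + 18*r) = r^2 + 3*r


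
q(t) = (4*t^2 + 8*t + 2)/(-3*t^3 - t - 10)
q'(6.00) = 0.06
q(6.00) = -0.29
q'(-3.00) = -0.00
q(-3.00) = 0.19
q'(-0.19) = -0.65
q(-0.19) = -0.06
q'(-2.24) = -0.10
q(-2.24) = 0.16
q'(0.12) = -0.85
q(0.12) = -0.30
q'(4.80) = 0.10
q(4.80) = -0.38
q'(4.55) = 0.11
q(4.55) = -0.41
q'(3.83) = 0.15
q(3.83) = -0.50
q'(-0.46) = -0.50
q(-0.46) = 0.09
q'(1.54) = 0.15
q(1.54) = -1.06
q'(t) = (8*t + 8)/(-3*t^3 - t - 10) + (9*t^2 + 1)*(4*t^2 + 8*t + 2)/(-3*t^3 - t - 10)^2 = 2*(-4*(t + 1)*(3*t^3 + t + 10) + (9*t^2 + 1)*(2*t^2 + 4*t + 1))/(3*t^3 + t + 10)^2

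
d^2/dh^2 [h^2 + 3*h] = 2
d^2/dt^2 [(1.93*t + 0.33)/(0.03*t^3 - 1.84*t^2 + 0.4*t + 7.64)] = (0.010422*t^5 - 0.635652*t^4 + 12.73064*t^3 + 1.418976*t^2 + 160.875912*t - 2.412544)/(2.7e-5*t^9 - 0.004968*t^8 + 0.305784*t^7 - 6.341356*t^6 + 1.546752*t^5 + 77.264832*t^4 - 28.420976*t^3 - 318.532992*t^2 + 70.04352*t + 445.943744)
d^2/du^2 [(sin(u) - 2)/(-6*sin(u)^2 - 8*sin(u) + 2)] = (9*sin(u)^5 - 84*sin(u)^4 - 72*sin(u)^3 + 56*sin(u)^2 + 119*sin(u) + 68)/(2*(3*sin(u)^2 + 4*sin(u) - 1)^3)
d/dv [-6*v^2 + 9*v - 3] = 9 - 12*v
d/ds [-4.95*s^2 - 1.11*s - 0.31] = -9.9*s - 1.11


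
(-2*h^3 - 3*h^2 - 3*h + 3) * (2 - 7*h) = 14*h^4 + 17*h^3 + 15*h^2 - 27*h + 6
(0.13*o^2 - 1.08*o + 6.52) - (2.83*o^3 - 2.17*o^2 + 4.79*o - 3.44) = -2.83*o^3 + 2.3*o^2 - 5.87*o + 9.96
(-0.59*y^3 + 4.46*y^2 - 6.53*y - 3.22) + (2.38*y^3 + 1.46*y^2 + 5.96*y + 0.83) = 1.79*y^3 + 5.92*y^2 - 0.57*y - 2.39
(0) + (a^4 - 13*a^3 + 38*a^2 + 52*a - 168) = a^4 - 13*a^3 + 38*a^2 + 52*a - 168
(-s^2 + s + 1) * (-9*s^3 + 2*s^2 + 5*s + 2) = 9*s^5 - 11*s^4 - 12*s^3 + 5*s^2 + 7*s + 2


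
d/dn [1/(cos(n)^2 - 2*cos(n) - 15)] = 2*(cos(n) - 1)*sin(n)/(sin(n)^2 + 2*cos(n) + 14)^2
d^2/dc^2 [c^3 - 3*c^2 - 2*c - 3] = 6*c - 6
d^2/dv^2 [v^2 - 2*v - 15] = 2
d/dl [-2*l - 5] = -2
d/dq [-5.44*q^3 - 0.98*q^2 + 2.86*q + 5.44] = -16.32*q^2 - 1.96*q + 2.86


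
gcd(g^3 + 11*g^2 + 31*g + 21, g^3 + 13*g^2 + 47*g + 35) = g^2 + 8*g + 7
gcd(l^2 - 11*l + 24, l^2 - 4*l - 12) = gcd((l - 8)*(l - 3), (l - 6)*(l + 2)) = 1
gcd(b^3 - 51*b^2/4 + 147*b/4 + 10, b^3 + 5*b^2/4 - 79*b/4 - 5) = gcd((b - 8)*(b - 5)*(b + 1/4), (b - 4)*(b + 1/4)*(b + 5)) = b + 1/4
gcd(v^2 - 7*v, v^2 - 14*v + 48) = 1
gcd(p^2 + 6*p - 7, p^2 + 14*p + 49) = p + 7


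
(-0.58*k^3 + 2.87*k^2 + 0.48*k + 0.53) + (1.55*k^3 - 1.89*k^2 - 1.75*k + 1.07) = 0.97*k^3 + 0.98*k^2 - 1.27*k + 1.6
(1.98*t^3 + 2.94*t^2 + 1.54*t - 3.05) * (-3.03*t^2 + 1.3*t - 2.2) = -5.9994*t^5 - 6.3342*t^4 - 5.2002*t^3 + 4.7755*t^2 - 7.353*t + 6.71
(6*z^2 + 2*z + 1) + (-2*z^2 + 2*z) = 4*z^2 + 4*z + 1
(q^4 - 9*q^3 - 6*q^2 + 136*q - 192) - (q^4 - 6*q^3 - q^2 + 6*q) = -3*q^3 - 5*q^2 + 130*q - 192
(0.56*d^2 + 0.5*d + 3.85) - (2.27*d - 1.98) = 0.56*d^2 - 1.77*d + 5.83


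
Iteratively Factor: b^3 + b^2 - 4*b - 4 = (b + 2)*(b^2 - b - 2) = (b - 2)*(b + 2)*(b + 1)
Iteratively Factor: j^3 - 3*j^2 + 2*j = (j - 2)*(j^2 - j) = j*(j - 2)*(j - 1)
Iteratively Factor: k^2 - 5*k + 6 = (k - 3)*(k - 2)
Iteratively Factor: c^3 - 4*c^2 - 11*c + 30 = (c - 2)*(c^2 - 2*c - 15) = (c - 2)*(c + 3)*(c - 5)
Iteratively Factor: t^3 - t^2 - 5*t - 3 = (t + 1)*(t^2 - 2*t - 3) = (t - 3)*(t + 1)*(t + 1)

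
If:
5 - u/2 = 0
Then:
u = 10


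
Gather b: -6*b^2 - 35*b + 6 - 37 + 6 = -6*b^2 - 35*b - 25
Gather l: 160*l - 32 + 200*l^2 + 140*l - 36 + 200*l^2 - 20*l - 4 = 400*l^2 + 280*l - 72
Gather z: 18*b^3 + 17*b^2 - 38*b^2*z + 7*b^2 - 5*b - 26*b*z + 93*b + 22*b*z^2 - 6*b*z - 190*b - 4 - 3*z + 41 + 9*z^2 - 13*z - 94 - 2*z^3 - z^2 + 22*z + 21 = 18*b^3 + 24*b^2 - 102*b - 2*z^3 + z^2*(22*b + 8) + z*(-38*b^2 - 32*b + 6) - 36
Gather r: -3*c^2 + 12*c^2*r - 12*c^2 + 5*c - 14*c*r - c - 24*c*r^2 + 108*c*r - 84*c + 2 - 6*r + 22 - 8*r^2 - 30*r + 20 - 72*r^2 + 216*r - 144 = -15*c^2 - 80*c + r^2*(-24*c - 80) + r*(12*c^2 + 94*c + 180) - 100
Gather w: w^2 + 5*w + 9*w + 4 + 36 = w^2 + 14*w + 40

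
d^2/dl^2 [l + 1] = 0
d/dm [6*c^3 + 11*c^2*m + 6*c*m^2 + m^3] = 11*c^2 + 12*c*m + 3*m^2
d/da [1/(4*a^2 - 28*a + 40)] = (7 - 2*a)/(4*(a^2 - 7*a + 10)^2)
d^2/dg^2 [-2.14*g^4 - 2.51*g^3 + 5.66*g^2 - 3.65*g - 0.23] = -25.68*g^2 - 15.06*g + 11.32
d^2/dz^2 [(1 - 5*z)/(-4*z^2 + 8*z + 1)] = 8*((11 - 15*z)*(-4*z^2 + 8*z + 1) - 16*(z - 1)^2*(5*z - 1))/(-4*z^2 + 8*z + 1)^3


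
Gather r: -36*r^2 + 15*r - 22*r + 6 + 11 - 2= -36*r^2 - 7*r + 15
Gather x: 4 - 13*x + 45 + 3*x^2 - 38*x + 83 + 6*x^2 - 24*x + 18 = 9*x^2 - 75*x + 150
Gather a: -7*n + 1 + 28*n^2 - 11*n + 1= 28*n^2 - 18*n + 2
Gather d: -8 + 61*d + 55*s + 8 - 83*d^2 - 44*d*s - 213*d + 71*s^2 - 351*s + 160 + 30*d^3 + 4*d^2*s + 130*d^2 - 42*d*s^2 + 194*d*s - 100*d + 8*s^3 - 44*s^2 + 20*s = 30*d^3 + d^2*(4*s + 47) + d*(-42*s^2 + 150*s - 252) + 8*s^3 + 27*s^2 - 276*s + 160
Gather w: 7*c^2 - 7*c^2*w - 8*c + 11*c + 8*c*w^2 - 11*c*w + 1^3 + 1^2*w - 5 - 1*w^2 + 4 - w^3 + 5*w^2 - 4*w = 7*c^2 + 3*c - w^3 + w^2*(8*c + 4) + w*(-7*c^2 - 11*c - 3)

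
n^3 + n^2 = n^2*(n + 1)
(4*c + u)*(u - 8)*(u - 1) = 4*c*u^2 - 36*c*u + 32*c + u^3 - 9*u^2 + 8*u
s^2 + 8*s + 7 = (s + 1)*(s + 7)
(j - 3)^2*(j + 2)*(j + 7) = j^4 + 3*j^3 - 31*j^2 - 3*j + 126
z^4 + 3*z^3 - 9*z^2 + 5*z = z*(z - 1)^2*(z + 5)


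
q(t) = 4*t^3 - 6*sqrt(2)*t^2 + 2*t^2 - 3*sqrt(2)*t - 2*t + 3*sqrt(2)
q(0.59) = -0.88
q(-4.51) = -466.45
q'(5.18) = 248.56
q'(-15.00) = 2888.32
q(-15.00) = -14861.31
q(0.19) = 2.85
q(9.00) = 2338.75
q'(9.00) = 849.02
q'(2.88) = 55.93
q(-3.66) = -255.90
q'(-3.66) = 201.98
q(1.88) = -3.84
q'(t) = 12*t^2 - 12*sqrt(2)*t + 4*t - 3*sqrt(2) - 2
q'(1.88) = 11.79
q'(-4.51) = 296.34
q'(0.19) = -8.27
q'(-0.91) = 15.50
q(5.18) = 353.86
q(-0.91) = 1.54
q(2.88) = 28.02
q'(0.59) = -9.72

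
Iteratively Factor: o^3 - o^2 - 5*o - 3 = (o + 1)*(o^2 - 2*o - 3) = (o - 3)*(o + 1)*(o + 1)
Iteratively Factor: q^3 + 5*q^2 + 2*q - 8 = (q + 4)*(q^2 + q - 2) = (q + 2)*(q + 4)*(q - 1)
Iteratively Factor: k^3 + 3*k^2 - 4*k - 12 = (k - 2)*(k^2 + 5*k + 6) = (k - 2)*(k + 3)*(k + 2)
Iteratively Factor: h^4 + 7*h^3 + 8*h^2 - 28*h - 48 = (h + 2)*(h^3 + 5*h^2 - 2*h - 24) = (h + 2)*(h + 4)*(h^2 + h - 6) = (h + 2)*(h + 3)*(h + 4)*(h - 2)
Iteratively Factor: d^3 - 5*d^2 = (d)*(d^2 - 5*d) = d^2*(d - 5)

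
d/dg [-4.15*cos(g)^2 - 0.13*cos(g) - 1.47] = (8.3*cos(g) + 0.13)*sin(g)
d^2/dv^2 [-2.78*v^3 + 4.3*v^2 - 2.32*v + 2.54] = 8.6 - 16.68*v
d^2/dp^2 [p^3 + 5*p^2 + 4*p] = 6*p + 10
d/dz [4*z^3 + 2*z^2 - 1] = 4*z*(3*z + 1)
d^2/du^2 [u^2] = 2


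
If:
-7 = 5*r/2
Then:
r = -14/5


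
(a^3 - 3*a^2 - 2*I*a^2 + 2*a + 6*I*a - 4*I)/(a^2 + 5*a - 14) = (a^2 - a*(1 + 2*I) + 2*I)/(a + 7)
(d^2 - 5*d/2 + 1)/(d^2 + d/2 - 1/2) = (d - 2)/(d + 1)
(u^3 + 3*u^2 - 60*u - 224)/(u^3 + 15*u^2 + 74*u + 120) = (u^2 - u - 56)/(u^2 + 11*u + 30)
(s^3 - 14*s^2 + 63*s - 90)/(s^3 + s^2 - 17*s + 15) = (s^2 - 11*s + 30)/(s^2 + 4*s - 5)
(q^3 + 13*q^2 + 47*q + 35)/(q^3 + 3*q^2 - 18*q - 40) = (q^2 + 8*q + 7)/(q^2 - 2*q - 8)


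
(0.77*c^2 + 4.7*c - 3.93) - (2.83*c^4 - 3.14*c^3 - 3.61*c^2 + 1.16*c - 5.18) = -2.83*c^4 + 3.14*c^3 + 4.38*c^2 + 3.54*c + 1.25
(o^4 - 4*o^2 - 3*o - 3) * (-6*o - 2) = -6*o^5 - 2*o^4 + 24*o^3 + 26*o^2 + 24*o + 6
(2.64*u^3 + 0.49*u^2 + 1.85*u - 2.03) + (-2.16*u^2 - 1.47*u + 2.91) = 2.64*u^3 - 1.67*u^2 + 0.38*u + 0.88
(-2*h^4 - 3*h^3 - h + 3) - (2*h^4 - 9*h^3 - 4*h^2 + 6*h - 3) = -4*h^4 + 6*h^3 + 4*h^2 - 7*h + 6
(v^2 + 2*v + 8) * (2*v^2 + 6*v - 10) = 2*v^4 + 10*v^3 + 18*v^2 + 28*v - 80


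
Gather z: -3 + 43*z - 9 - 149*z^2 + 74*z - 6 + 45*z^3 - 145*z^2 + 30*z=45*z^3 - 294*z^2 + 147*z - 18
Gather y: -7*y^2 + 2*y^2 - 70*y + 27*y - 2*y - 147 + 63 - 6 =-5*y^2 - 45*y - 90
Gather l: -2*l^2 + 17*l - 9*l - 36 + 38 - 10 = -2*l^2 + 8*l - 8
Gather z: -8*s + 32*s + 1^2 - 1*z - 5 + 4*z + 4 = 24*s + 3*z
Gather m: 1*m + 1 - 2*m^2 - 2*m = -2*m^2 - m + 1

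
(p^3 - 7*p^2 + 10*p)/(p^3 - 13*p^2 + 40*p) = (p - 2)/(p - 8)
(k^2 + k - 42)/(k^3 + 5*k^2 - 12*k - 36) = (k^2 + k - 42)/(k^3 + 5*k^2 - 12*k - 36)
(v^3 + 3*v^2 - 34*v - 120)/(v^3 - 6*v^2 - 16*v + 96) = (v + 5)/(v - 4)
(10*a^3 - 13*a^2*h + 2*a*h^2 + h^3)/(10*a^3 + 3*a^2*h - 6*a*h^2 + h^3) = (5*a^2 - 4*a*h - h^2)/(5*a^2 + 4*a*h - h^2)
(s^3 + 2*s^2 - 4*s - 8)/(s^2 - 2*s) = s + 4 + 4/s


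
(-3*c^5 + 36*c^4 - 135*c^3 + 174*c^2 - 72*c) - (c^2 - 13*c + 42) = -3*c^5 + 36*c^4 - 135*c^3 + 173*c^2 - 59*c - 42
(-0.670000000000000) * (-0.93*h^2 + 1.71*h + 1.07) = 0.6231*h^2 - 1.1457*h - 0.7169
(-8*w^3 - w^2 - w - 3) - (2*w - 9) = -8*w^3 - w^2 - 3*w + 6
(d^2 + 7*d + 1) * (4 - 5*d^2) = -5*d^4 - 35*d^3 - d^2 + 28*d + 4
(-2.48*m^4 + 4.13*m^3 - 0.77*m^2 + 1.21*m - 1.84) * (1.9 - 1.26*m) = 3.1248*m^5 - 9.9158*m^4 + 8.8172*m^3 - 2.9876*m^2 + 4.6174*m - 3.496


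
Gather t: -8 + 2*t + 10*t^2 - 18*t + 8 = 10*t^2 - 16*t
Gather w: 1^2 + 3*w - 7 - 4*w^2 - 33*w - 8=-4*w^2 - 30*w - 14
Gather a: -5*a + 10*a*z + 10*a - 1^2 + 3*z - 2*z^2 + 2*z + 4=a*(10*z + 5) - 2*z^2 + 5*z + 3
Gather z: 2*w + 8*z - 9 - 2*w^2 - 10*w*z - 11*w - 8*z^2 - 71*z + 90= -2*w^2 - 9*w - 8*z^2 + z*(-10*w - 63) + 81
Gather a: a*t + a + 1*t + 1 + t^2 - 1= a*(t + 1) + t^2 + t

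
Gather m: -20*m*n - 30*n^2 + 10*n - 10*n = -20*m*n - 30*n^2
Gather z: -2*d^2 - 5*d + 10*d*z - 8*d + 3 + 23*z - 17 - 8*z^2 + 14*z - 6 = -2*d^2 - 13*d - 8*z^2 + z*(10*d + 37) - 20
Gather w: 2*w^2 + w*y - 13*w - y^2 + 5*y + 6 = 2*w^2 + w*(y - 13) - y^2 + 5*y + 6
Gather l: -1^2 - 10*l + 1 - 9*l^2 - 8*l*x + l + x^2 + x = -9*l^2 + l*(-8*x - 9) + x^2 + x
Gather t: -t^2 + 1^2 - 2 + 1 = -t^2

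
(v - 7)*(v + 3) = v^2 - 4*v - 21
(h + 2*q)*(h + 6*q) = h^2 + 8*h*q + 12*q^2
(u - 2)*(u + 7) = u^2 + 5*u - 14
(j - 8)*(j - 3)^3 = j^4 - 17*j^3 + 99*j^2 - 243*j + 216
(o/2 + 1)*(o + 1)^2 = o^3/2 + 2*o^2 + 5*o/2 + 1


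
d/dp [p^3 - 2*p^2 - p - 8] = 3*p^2 - 4*p - 1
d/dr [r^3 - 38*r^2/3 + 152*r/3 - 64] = 3*r^2 - 76*r/3 + 152/3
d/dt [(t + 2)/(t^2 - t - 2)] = (t^2 - t - (t + 2)*(2*t - 1) - 2)/(-t^2 + t + 2)^2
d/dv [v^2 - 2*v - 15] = 2*v - 2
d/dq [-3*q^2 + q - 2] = 1 - 6*q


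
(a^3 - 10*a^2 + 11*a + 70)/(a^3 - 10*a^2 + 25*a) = (a^2 - 5*a - 14)/(a*(a - 5))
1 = 1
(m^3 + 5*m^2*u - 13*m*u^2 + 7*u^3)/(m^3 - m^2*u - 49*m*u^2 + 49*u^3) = (-m + u)/(-m + 7*u)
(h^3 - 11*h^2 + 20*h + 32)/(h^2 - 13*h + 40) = (h^2 - 3*h - 4)/(h - 5)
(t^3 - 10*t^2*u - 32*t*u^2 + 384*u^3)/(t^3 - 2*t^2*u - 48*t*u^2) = (t - 8*u)/t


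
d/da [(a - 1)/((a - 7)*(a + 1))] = (-a^2 + 2*a - 13)/(a^4 - 12*a^3 + 22*a^2 + 84*a + 49)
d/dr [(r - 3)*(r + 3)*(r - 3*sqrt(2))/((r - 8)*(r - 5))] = (r^4 - 26*r^3 + 39*sqrt(2)*r^2 + 129*r^2 - 294*sqrt(2)*r - 360 + 351*sqrt(2))/(r^4 - 26*r^3 + 249*r^2 - 1040*r + 1600)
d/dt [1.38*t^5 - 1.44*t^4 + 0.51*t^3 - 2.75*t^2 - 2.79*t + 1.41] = 6.9*t^4 - 5.76*t^3 + 1.53*t^2 - 5.5*t - 2.79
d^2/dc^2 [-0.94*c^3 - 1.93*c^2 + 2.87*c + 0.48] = -5.64*c - 3.86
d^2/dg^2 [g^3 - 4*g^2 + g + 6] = 6*g - 8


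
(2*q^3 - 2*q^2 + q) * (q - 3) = 2*q^4 - 8*q^3 + 7*q^2 - 3*q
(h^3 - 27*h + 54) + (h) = h^3 - 26*h + 54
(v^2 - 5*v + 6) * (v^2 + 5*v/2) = v^4 - 5*v^3/2 - 13*v^2/2 + 15*v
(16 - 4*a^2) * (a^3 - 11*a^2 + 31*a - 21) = -4*a^5 + 44*a^4 - 108*a^3 - 92*a^2 + 496*a - 336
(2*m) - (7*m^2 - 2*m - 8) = -7*m^2 + 4*m + 8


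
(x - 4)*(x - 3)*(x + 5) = x^3 - 2*x^2 - 23*x + 60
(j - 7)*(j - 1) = j^2 - 8*j + 7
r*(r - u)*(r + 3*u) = r^3 + 2*r^2*u - 3*r*u^2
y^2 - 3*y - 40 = (y - 8)*(y + 5)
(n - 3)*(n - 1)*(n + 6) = n^3 + 2*n^2 - 21*n + 18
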